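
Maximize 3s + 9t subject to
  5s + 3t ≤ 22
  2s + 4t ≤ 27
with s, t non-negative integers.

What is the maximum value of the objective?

54

Relaxing integrality, the LP optimum is 60.75 at (s,t) = (0, 6.75), which is not an integer point.
(s,t)=(0,6): 5·0+3·6=18≤22, 2·0+4·6=24≤27, objective 54.
(s,t)=(1,5): 5·1+3·5=20≤22, 2·1+4·5=22≤27, objective 48.
(s,t)=(0,5): 5·0+3·5=15≤22, 2·0+4·5=20≤27, objective 45.
No feasible integer point exceeds 54.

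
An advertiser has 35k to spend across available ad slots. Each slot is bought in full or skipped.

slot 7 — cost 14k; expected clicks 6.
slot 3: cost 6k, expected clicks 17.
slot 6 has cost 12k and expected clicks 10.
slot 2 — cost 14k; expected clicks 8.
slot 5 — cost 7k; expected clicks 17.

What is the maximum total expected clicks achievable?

44

Take slot 3, slot 6, and slot 5: cost 6 + 12 + 7 = 25 ≤ 35, expected clicks 17 + 10 + 17 = 44.
No other feasible combination does better.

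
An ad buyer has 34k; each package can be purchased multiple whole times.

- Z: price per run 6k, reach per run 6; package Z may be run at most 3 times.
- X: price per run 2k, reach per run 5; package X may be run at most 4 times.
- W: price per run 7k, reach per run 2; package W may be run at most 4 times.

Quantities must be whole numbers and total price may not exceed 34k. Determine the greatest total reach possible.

This is a bounded integer knapsack.
3×Z and 4×X: price 26 ≤ 34, reach 3·6 + 4·5 = 38.
3×Z, 4×X, and 1×W: price 33 ≤ 34, reach 3·6 + 4·5 + 1·2 = 40.
Best is 40.

40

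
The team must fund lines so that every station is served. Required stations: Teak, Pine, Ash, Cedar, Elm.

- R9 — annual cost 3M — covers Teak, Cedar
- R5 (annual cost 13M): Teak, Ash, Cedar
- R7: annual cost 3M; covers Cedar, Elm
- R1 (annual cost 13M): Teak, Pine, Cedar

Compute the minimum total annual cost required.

29

The greedy cost-per-new-station heuristic would pick R9, R7, R5, and R1 for 32, but a cheaper cover exists.
Choose R5, R7, and R1: together they cover Teak, Pine, Ash, Cedar, Elm — every station.
Total annual cost: 13 + 3 + 13 = 29.
No cover costs less than 29.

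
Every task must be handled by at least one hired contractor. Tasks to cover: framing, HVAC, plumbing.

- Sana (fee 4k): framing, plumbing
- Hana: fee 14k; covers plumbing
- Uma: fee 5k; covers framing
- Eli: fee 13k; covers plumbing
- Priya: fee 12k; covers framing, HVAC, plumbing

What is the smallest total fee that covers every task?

12

Priya alone covers framing, HVAC, plumbing — every task.
Total fee: 12.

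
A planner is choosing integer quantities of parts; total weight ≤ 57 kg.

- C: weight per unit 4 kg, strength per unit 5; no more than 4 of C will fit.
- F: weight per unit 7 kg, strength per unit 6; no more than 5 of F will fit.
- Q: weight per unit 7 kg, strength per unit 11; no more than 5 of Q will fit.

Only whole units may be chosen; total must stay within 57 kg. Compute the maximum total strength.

Take 2×C, 2×F, and 5×Q: weight 57 ≤ 57, strength 2·5 + 2·6 + 5·11 = 77.
Q has the best ratio (11/7) and is taken to its limit of 5; remaining capacity is filled optimally with the others.

77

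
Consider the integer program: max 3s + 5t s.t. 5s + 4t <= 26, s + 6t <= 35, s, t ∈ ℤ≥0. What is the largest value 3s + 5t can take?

28

(s,t)=(1,5): 5·1+4·5=25≤26, 1·1+6·5=31≤35, objective 28.
(s,t)=(2,4): 5·2+4·4=26≤26, 1·2+6·4=26≤35, objective 26.
(s,t)=(0,5): 5·0+4·5=20≤26, 1·0+6·5=30≤35, objective 25.
(s,t)=(1,4): 5·1+4·4=21≤26, 1·1+6·4=25≤35, objective 23.
The best lattice point is (1,5), giving 28.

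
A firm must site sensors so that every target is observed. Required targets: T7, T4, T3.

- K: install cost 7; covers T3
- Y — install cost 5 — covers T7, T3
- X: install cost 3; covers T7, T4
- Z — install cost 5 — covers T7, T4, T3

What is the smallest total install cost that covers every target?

5

The greedy cost-per-new-target heuristic would pick X and Y for 8, but a cheaper cover exists.
Z alone covers T7, T4, T3 — every target.
Total install cost: 5.
No cover costs less than 5.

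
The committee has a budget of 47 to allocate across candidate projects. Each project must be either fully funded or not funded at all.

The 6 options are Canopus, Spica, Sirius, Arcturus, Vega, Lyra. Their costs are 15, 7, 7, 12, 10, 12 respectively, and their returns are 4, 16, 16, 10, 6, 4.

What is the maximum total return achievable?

48

Canopus + Spica + Sirius + Arcturus: cost 15 + 7 + 7 + 12 = 41 ≤ 47, return 4 + 16 + 16 + 10 = 46.
Spica + Sirius + Arcturus + Lyra: cost 7 + 7 + 12 + 12 = 38 ≤ 47, return 16 + 16 + 10 + 4 = 46.
Spica + Sirius + Arcturus + Vega: cost 7 + 7 + 12 + 10 = 36 ≤ 47, return 16 + 16 + 10 + 6 = 48.
Best is Spica, Sirius, Arcturus, and Vega with total return 48.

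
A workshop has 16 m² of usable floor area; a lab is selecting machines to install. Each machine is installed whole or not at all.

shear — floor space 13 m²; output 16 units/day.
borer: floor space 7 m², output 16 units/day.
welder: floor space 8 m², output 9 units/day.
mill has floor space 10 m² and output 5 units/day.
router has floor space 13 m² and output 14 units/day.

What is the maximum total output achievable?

Take borer and welder: floor space 7 + 8 = 15 ≤ 16, output 16 + 9 = 25.
No other feasible combination does better.

25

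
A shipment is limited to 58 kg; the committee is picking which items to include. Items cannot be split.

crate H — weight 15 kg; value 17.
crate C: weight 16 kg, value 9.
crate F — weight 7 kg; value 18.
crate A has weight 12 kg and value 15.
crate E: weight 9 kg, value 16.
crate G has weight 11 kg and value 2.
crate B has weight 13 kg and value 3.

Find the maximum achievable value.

69

This is a 0-1 knapsack instance.
Allowing fractional choices, the relaxed optimum would be about 74.4, but items are indivisible.
crate H + crate F + crate A + crate E + crate G: weight 15 + 7 + 12 + 9 + 11 = 54 ≤ 58, value 17 + 18 + 15 + 16 + 2 = 68.
crate H + crate F + crate A + crate E + crate B: weight 15 + 7 + 12 + 9 + 13 = 56 ≤ 58, value 17 + 18 + 15 + 16 + 3 = 69.
crate H + crate F + crate A + crate E: weight 15 + 7 + 12 + 9 = 43 ≤ 58, value 17 + 18 + 15 + 16 = 66.
Best is crate H, crate F, crate A, crate E, and crate B with total value 69.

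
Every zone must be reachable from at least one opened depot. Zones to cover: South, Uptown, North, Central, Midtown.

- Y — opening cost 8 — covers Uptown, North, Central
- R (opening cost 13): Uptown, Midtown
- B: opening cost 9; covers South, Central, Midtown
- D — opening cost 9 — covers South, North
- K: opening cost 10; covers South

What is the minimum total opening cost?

This is an integer covering problem.
Choose Y and B: together they cover South, Uptown, North, Central, Midtown — every zone.
Total opening cost: 8 + 9 = 17.
No cover costs less than 17.

17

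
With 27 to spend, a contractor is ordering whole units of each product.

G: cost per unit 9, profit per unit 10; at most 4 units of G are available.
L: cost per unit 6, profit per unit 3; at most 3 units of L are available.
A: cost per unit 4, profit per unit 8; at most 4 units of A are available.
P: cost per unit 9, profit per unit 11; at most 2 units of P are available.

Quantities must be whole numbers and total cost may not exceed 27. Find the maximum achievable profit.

43

This is a bounded integer knapsack.
Take 4×A and 1×P: cost 25 ≤ 27, profit 4·8 + 1·11 = 43.
A has the best ratio (8/4) and is taken to its limit of 4; remaining capacity is filled optimally with the others.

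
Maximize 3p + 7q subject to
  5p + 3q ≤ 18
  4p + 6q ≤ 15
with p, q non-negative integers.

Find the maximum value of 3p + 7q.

Relaxing integrality, the LP optimum is 17.50 at (p,q) = (0, 2.5), which is not an integer point.
(p,q)=(0,2): 5·0+3·2=6≤18, 4·0+6·2=12≤15, objective 14.
(p,q)=(1,1): 5·1+3·1=8≤18, 4·1+6·1=10≤15, objective 10.
Maximum is 14 at (p,q)=(0,2).

14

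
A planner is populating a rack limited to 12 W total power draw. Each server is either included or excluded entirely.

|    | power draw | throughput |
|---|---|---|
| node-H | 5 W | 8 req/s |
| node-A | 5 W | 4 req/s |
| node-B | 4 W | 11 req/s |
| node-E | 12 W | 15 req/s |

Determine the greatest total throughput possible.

node-A + node-B: power draw 5 + 4 = 9 ≤ 12, throughput 4 + 11 = 15.
node-H + node-B: power draw 5 + 4 = 9 ≤ 12, throughput 8 + 11 = 19.
Best is node-H and node-B with total throughput 19.

19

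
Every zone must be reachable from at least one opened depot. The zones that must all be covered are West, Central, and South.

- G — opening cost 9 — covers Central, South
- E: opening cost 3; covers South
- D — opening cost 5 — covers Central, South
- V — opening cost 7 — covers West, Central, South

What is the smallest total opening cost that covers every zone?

V alone covers West, Central, South — every zone.
Total opening cost: 7.

7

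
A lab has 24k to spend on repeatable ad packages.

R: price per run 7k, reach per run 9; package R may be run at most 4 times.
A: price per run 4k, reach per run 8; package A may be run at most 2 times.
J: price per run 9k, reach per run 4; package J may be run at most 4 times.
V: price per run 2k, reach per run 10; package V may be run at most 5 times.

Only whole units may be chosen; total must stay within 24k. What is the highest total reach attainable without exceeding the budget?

V has the best ratio (10/2); taking only V gives at most 5×10 = 50 (stopped by the supply cap of 5).
Mixing does better — 2×R and 5×V: price 24 ≤ 24, reach 2·9 + 5·10 = 68.

68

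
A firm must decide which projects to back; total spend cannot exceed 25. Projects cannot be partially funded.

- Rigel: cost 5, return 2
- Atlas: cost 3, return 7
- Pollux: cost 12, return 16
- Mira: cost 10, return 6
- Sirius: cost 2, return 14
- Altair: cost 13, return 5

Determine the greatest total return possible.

Take Rigel, Atlas, Pollux, and Sirius: cost 5 + 3 + 12 + 2 = 22 ≤ 25, return 2 + 7 + 16 + 14 = 39.
No other feasible combination does better.

39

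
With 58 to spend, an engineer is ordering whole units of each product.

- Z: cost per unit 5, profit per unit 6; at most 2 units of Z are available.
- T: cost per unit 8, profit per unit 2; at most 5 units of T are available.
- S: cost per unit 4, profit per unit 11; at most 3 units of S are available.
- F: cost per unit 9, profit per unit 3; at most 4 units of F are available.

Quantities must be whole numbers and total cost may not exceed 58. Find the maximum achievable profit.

2×Z, 1×T, 3×S, and 3×F: cost 57 ≤ 58, profit 2·6 + 1·2 + 3·11 + 3·3 = 56.
2×Z, 3×S, and 4×F: cost 58 ≤ 58, profit 2·6 + 3·11 + 4·3 = 57.
Best is 57.

57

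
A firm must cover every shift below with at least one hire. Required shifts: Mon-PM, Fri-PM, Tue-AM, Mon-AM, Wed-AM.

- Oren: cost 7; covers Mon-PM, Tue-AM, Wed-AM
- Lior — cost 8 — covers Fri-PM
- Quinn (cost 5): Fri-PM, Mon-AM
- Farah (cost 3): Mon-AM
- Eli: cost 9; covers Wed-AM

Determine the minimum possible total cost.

12

This is a weighted set-cover instance.
Choose Oren and Quinn: together they cover Mon-PM, Fri-PM, Tue-AM, Mon-AM, Wed-AM — every shift.
Total cost: 7 + 5 = 12.
No cover costs less than 12.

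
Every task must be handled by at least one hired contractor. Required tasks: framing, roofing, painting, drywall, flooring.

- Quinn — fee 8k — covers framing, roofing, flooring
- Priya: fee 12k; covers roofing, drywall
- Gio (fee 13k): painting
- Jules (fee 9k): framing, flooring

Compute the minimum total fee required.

33

Choose Quinn, Priya, and Gio: together they cover framing, roofing, painting, drywall, flooring — every task.
Total fee: 8 + 12 + 13 = 33.
No cover costs less than 33.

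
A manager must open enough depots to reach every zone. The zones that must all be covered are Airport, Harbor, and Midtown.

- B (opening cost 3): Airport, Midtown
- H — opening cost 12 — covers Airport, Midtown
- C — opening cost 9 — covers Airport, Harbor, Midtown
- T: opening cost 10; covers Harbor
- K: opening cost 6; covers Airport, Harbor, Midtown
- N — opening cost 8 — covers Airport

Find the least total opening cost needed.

This is a weighted set-cover instance.
The greedy cost-per-new-zone heuristic would pick B and K for 9, but a cheaper cover exists.
K alone covers Airport, Harbor, Midtown — every zone.
Total opening cost: 6.
No cover costs less than 6.

6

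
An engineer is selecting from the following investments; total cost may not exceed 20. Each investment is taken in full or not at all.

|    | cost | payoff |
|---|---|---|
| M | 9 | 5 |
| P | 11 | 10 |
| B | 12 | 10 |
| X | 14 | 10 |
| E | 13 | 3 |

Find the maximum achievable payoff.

Take M and P: cost 9 + 11 = 20 ≤ 20, payoff 5 + 10 = 15.
No other feasible combination does better.

15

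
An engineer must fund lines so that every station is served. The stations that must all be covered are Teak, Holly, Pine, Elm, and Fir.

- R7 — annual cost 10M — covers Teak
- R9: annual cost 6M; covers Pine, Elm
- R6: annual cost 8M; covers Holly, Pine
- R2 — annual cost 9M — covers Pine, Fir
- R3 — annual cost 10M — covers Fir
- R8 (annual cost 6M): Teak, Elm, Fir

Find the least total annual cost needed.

14

This is a weighted set-cover instance.
Choose R6 and R8: together they cover Teak, Holly, Pine, Elm, Fir — every station.
Total annual cost: 8 + 6 = 14.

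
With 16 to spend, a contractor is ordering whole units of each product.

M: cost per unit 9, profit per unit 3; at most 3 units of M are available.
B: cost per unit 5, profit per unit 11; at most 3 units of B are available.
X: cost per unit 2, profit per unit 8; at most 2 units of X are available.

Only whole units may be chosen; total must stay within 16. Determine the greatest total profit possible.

X has the best ratio (8/2); taking only X gives at most 2×8 = 16 (stopped by the supply cap of 2).
Mixing does better — 2×B and 2×X: cost 14 ≤ 16, profit 2·11 + 2·8 = 38.

38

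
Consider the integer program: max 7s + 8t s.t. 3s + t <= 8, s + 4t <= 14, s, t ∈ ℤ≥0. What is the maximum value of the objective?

31

The continuous relaxation peaks at (1.64, 3.09) with value 36.18; rounding to a feasible lattice point costs some objective.
(s,t)=(1,3): 3·1+1·3=6≤8, 1·1+4·3=13≤14, objective 31.
(s,t)=(2,2): 3·2+1·2=8≤8, 1·2+4·2=10≤14, objective 30.
(s,t)=(0,3): 3·0+1·3=3≤8, 1·0+4·3=12≤14, objective 24.
No feasible integer point exceeds 31.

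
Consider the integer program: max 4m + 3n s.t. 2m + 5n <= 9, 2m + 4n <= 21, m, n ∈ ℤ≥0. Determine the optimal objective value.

16

(m,n)=(4,0): 2·4+5·0=8≤9, 2·4+4·0=8≤21, objective 16.
(m,n)=(3,0): 2·3+5·0=6≤9, 2·3+4·0=6≤21, objective 12.
The best lattice point is (4,0), giving 16.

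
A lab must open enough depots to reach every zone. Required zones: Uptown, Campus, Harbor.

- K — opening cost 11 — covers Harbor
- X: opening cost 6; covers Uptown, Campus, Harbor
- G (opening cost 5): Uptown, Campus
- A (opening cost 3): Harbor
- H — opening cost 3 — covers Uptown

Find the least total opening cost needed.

X alone covers Uptown, Campus, Harbor — every zone.
Total opening cost: 6.
No cover costs less than 6.

6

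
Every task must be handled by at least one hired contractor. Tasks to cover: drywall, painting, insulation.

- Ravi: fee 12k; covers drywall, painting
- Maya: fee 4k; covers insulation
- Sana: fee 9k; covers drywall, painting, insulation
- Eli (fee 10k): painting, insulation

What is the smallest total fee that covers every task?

This is an integer covering problem.
Sana alone covers drywall, painting, insulation — every task.
Total fee: 9.
No cover costs less than 9.

9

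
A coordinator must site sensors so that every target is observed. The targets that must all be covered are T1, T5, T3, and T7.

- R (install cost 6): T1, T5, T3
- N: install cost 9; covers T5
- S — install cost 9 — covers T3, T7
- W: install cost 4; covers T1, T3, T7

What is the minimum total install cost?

Choose R and W: together they cover T1, T5, T3, T7 — every target.
Total install cost: 6 + 4 = 10.
No cover costs less than 10.

10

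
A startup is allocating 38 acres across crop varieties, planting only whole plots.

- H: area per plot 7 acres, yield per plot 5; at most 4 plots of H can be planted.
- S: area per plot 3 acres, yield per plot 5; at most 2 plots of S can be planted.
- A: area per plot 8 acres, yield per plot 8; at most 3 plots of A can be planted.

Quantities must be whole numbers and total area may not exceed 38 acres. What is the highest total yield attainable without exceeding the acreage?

2×H, 2×S, and 2×A: area 36 ≤ 38, yield 2·5 + 2·5 + 2·8 = 36.
1×H, 2×S, and 3×A: area 37 ≤ 38, yield 1·5 + 2·5 + 3·8 = 39.
Best is 39.

39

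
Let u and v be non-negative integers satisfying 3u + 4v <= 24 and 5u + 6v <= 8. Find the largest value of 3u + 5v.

(u,v)=(0,1) is feasible, giving 5.
(u,v)=(1,0) is feasible, giving 3.
Maximum is 5 at (u,v)=(0,1).

5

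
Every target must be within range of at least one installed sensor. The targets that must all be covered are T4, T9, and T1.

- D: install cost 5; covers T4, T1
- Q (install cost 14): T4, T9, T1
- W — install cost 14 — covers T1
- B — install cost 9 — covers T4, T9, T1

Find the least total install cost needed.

The greedy cost-per-new-target heuristic would pick D and B for 14, but a cheaper cover exists.
B alone covers T4, T9, T1 — every target.
Total install cost: 9.
No cover costs less than 9.

9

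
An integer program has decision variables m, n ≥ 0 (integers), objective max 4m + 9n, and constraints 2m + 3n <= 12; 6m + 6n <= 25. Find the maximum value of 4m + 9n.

36

(m,n)=(0,4): 2·0+3·4=12≤12, 6·0+6·4=24≤25, objective 36.
(m,n)=(1,3): 2·1+3·3=11≤12, 6·1+6·3=24≤25, objective 31.
(m,n)=(0,3): 2·0+3·3=9≤12, 6·0+6·3=18≤25, objective 27.
Maximum is 36 at (m,n)=(0,4).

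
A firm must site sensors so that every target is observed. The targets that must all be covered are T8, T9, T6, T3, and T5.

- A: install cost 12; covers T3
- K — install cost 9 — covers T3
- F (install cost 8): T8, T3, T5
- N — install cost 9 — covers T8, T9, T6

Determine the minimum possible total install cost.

17

Choose F and N: together they cover T8, T9, T6, T3, T5 — every target.
Total install cost: 8 + 9 = 17.
No cover costs less than 17.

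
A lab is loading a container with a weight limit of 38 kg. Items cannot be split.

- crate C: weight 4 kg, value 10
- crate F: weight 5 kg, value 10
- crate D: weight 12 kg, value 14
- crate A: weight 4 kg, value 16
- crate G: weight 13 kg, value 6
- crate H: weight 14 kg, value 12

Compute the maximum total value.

Allowing fractional choices, the relaxed optimum would be about 61.1, but items are indivisible.
crate C + crate D + crate A + crate H: weight 4 + 12 + 4 + 14 = 34 ≤ 38, value 10 + 14 + 16 + 12 = 52.
crate C + crate F + crate D + crate A + crate G: weight 4 + 5 + 12 + 4 + 13 = 38 ≤ 38, value 10 + 10 + 14 + 16 + 6 = 56.
crate F + crate D + crate A + crate H: weight 5 + 12 + 4 + 14 = 35 ≤ 38, value 10 + 14 + 16 + 12 = 52.
Best is crate C, crate F, crate D, crate A, and crate G with total value 56.

56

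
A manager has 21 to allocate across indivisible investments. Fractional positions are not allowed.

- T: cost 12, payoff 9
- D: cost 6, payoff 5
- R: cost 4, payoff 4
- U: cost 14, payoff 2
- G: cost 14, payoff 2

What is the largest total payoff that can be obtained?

14

This is an integer program with binary decision variables.
Take T and D: cost 12 + 6 = 18 ≤ 21, payoff 9 + 5 = 14.
No other feasible combination does better.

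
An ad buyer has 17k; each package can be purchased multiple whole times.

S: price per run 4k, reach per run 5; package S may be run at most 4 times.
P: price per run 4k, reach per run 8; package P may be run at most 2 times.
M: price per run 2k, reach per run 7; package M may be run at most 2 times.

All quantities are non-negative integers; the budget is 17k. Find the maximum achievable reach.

35

2×S, 1×P, and 2×M: price 16 ≤ 17, reach 2·5 + 1·8 + 2·7 = 32.
1×S, 2×P, and 2×M: price 16 ≤ 17, reach 1·5 + 2·8 + 2·7 = 35.
Best is 35.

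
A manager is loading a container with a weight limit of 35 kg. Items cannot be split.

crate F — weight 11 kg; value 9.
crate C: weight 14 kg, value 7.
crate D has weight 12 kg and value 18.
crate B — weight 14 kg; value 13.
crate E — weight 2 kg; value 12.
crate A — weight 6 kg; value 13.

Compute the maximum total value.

56

Take crate D, crate B, crate E, and crate A: weight 12 + 14 + 2 + 6 = 34 ≤ 35, value 18 + 13 + 12 + 13 = 56.
No other feasible combination does better.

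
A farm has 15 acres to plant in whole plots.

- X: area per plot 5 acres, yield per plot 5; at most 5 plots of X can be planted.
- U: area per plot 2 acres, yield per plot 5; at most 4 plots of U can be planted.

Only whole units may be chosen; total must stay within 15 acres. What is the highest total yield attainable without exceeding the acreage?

25

This is a bounded integer knapsack.
Take 1×X and 4×U: area 13 ≤ 15, yield 1·5 + 4·5 = 25.
U has the best ratio (5/2) and is taken to its limit of 4; remaining capacity is filled optimally with the others.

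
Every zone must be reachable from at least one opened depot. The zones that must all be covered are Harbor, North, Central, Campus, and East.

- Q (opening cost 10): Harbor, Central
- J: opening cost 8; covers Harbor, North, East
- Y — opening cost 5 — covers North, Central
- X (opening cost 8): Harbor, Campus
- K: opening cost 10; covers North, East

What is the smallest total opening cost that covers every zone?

21

This is an integer covering problem.
Choose J, Y, and X: together they cover Harbor, North, Central, Campus, East — every zone.
Total opening cost: 8 + 5 + 8 = 21.
No cover costs less than 21.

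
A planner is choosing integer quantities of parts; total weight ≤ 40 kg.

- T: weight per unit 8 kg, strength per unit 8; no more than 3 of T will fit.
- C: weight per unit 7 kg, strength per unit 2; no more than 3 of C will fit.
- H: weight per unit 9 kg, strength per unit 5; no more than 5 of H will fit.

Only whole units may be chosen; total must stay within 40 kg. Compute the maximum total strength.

3×T, 1×C, and 1×H: weight 40 ≤ 40, strength 3·8 + 1·2 + 1·5 = 31.
3×T and 1×H: weight 33 ≤ 40, strength 3·8 + 1·5 = 29.
Best is 31.

31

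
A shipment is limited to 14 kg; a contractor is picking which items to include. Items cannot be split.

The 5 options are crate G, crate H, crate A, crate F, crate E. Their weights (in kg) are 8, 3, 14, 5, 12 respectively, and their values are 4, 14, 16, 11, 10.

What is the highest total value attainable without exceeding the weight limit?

Treat it as a binary knapsack problem.
crate A: weight 14 ≤ 14, value 16.
crate H + crate F: weight 3 + 5 = 8 ≤ 14, value 14 + 11 = 25.
crate G + crate H: weight 8 + 3 = 11 ≤ 14, value 4 + 14 = 18.
Best is crate H and crate F with total value 25.

25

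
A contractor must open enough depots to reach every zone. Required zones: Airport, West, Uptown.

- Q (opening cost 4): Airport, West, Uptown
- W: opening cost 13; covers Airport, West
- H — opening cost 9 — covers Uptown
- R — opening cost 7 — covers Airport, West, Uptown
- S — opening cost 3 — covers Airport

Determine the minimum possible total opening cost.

4

Q alone covers Airport, West, Uptown — every zone.
Total opening cost: 4.
No cover costs less than 4.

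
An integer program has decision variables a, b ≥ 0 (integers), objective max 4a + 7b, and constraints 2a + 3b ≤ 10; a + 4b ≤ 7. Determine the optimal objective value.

The continuous relaxation peaks at (3.8, 0.8) with value 20.80; rounding to a feasible lattice point costs some objective.
(a,b)=(5,0): 2·5+3·0=10≤10, 1·5+4·0=5≤7, objective 20.
(a,b)=(3,1): 2·3+3·1=9≤10, 1·3+4·1=7≤7, objective 19.
Maximum is 20 at (a,b)=(5,0).

20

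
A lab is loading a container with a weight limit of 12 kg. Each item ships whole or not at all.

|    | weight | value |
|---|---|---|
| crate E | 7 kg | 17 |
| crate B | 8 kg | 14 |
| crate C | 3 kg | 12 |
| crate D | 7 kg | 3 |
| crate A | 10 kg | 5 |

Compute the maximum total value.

Take crate E and crate C: weight 7 + 3 = 10 ≤ 12, value 17 + 12 = 29.
No other feasible combination does better.

29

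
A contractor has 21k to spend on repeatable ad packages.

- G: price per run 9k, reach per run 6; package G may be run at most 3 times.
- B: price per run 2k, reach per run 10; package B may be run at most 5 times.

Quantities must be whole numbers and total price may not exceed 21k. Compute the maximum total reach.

56

B has the best ratio (10/2); taking only B gives at most 5×10 = 50 (stopped by the supply cap of 5).
Mixing does better — 1×G and 5×B: price 19 ≤ 21, reach 1·6 + 5·10 = 56.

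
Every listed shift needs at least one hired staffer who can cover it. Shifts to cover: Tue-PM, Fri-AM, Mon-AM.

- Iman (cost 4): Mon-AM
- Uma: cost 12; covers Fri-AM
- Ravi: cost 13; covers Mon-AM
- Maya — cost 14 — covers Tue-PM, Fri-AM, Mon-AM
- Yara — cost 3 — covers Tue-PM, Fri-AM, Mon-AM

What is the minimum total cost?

Yara alone covers Tue-PM, Fri-AM, Mon-AM — every shift.
Total cost: 3.
No cover costs less than 3.

3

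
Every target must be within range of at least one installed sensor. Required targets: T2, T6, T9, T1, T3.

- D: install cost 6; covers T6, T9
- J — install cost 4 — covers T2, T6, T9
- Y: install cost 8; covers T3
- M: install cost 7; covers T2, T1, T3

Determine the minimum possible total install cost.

11

This is a weighted set-cover instance.
Choose J and M: together they cover T2, T6, T9, T1, T3 — every target.
Total install cost: 4 + 7 = 11.
No cover costs less than 11.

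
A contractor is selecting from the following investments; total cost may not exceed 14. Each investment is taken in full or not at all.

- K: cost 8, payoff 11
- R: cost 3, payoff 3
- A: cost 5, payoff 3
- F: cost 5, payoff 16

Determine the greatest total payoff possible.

27

K + F: cost 8 + 5 = 13 ≤ 14, payoff 11 + 16 = 27.
R + A + F: cost 3 + 5 + 5 = 13 ≤ 14, payoff 3 + 3 + 16 = 22.
R + F: cost 3 + 5 = 8 ≤ 14, payoff 3 + 16 = 19.
Best is K and F with total payoff 27.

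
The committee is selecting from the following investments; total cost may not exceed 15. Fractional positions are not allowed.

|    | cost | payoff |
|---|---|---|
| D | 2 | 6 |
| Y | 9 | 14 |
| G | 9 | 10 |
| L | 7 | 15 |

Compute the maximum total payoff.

Take D and L: cost 2 + 7 = 9 ≤ 15, payoff 6 + 15 = 21.
No other feasible combination does better.

21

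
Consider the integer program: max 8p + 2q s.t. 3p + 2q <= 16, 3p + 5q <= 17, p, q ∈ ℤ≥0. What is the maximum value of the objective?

40

(p,q)=(5,0) is feasible, giving 40.
(p,q)=(4,1) is feasible, giving 34.
(p,q)=(4,0) is feasible, giving 32.
Maximum is 40 at (p,q)=(5,0).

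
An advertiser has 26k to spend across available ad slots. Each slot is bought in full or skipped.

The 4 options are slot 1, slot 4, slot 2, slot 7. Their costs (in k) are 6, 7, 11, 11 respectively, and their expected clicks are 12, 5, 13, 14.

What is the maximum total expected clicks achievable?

Allowing fractional choices, the relaxed optimum would be about 36.6, but ad slots are indivisible.
slot 1 + slot 4 + slot 7: cost 6 + 7 + 11 = 24 ≤ 26, expected clicks 12 + 5 + 14 = 31.
slot 1 + slot 4 + slot 2: cost 6 + 7 + 11 = 24 ≤ 26, expected clicks 12 + 5 + 13 = 30.
slot 2 + slot 7: cost 11 + 11 = 22 ≤ 26, expected clicks 13 + 14 = 27.
Best is slot 1, slot 4, and slot 7 with total expected clicks 31.

31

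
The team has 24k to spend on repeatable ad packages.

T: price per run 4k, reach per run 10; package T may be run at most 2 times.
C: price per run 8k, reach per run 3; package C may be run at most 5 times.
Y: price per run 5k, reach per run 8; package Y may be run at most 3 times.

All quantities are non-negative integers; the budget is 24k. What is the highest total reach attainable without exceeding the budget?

44

T has the best ratio (10/4); taking only T gives at most 2×10 = 20 (stopped by the supply cap of 2).
Mixing does better — 2×T and 3×Y: price 23 ≤ 24, reach 2·10 + 3·8 = 44.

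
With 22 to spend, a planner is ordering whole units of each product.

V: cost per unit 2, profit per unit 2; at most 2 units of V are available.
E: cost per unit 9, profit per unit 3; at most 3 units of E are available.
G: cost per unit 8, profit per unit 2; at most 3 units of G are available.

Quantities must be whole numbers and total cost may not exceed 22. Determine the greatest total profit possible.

10

This is a bounded integer knapsack.
V has the best ratio (2/2); taking only V gives at most 2×2 = 4 (stopped by the supply cap of 2).
Mixing does better — 2×V and 2×E: cost 22 ≤ 22, profit 2·2 + 2·3 = 10.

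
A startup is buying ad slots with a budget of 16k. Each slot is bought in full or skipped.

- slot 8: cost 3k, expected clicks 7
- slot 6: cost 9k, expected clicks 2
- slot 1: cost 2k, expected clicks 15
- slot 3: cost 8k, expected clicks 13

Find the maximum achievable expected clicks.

This is an integer program with binary decision variables.
Take slot 8, slot 1, and slot 3: cost 3 + 2 + 8 = 13 ≤ 16, expected clicks 7 + 15 + 13 = 35.
No other feasible combination does better.

35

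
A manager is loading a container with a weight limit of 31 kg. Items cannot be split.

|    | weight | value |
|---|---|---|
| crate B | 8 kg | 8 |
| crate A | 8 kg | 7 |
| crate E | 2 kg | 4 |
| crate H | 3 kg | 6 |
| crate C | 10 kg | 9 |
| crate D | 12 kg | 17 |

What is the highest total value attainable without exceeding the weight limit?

Treat it as a binary knapsack problem.
Allowing fractional choices, the relaxed optimum would be about 40.4, but items are indivisible.
crate B + crate A + crate E + crate D: weight 8 + 8 + 2 + 12 = 30 ≤ 31, value 8 + 7 + 4 + 17 = 36.
crate E + crate H + crate C + crate D: weight 2 + 3 + 10 + 12 = 27 ≤ 31, value 4 + 6 + 9 + 17 = 36.
crate B + crate A + crate H + crate D: weight 8 + 8 + 3 + 12 = 31 ≤ 31, value 8 + 7 + 6 + 17 = 38.
Best is crate B, crate A, crate H, and crate D with total value 38.

38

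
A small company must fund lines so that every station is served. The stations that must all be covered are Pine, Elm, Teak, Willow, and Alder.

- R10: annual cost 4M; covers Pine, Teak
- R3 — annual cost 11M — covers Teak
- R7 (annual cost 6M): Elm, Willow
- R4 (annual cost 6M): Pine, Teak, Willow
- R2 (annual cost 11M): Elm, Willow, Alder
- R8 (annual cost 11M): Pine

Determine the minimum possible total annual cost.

15

Choose R10 and R2: together they cover Pine, Elm, Teak, Willow, Alder — every station.
Total annual cost: 4 + 11 = 15.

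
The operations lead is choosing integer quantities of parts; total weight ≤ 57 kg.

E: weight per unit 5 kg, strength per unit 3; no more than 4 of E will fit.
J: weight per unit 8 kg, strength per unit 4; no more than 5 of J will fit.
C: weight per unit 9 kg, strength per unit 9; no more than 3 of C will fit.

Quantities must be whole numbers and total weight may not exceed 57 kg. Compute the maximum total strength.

Take 4×E, 1×J, and 3×C: weight 55 ≤ 57, strength 4·3 + 1·4 + 3·9 = 43.
C has the best ratio (9/9) and is taken to its limit of 3; remaining capacity is filled optimally with the others.

43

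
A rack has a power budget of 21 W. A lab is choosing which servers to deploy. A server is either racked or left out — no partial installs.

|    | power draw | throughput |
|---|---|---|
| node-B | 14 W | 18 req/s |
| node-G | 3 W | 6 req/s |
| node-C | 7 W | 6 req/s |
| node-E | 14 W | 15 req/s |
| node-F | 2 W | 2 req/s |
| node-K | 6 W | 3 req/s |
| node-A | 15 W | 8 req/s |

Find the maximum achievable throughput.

Allowing fractional choices, the relaxed optimum would be about 28.3, but servers are indivisible.
node-B + node-C: power draw 14 + 7 = 21 ≤ 21, throughput 18 + 6 = 24.
node-B + node-G + node-F: power draw 14 + 3 + 2 = 19 ≤ 21, throughput 18 + 6 + 2 = 26.
node-B + node-G: power draw 14 + 3 = 17 ≤ 21, throughput 18 + 6 = 24.
Best is node-B, node-G, and node-F with total throughput 26.

26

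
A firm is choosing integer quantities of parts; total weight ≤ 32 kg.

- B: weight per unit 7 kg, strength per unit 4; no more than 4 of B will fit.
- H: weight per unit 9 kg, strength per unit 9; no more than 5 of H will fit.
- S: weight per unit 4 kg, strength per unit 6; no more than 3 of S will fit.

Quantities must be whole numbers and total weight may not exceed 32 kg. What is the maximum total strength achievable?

36

3×H and 1×S: weight 31 ≤ 32, strength 3·9 + 1·6 = 33.
2×H and 3×S: weight 30 ≤ 32, strength 2·9 + 3·6 = 36.
Best is 36.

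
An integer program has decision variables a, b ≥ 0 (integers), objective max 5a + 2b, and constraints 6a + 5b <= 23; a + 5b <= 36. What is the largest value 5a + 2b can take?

17

Relaxing integrality, the LP optimum is 19.17 at (a,b) = (3.83, 0), which is not an integer point.
(a,b)=(3,1): 6·3+5·1=23≤23, 1·3+5·1=8≤36, objective 17.
(a,b)=(3,0): 6·3+5·0=18≤23, 1·3+5·0=3≤36, objective 15.
(a,b)=(2,2): 6·2+5·2=22≤23, 1·2+5·2=12≤36, objective 14.
The best lattice point is (3,1), giving 17.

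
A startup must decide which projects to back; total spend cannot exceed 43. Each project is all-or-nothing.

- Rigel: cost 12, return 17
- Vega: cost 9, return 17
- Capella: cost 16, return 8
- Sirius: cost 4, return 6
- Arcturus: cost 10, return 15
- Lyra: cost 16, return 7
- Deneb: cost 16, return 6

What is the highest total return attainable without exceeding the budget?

55

Allowing fractional choices, the relaxed optimum would be about 59.0, but projects are indivisible.
Rigel + Vega + Arcturus: cost 12 + 9 + 10 = 31 ≤ 43, return 17 + 17 + 15 = 49.
Rigel + Vega + Sirius + Arcturus: cost 12 + 9 + 4 + 10 = 35 ≤ 43, return 17 + 17 + 6 + 15 = 55.
Rigel + Vega + Capella + Sirius: cost 12 + 9 + 16 + 4 = 41 ≤ 43, return 17 + 17 + 8 + 6 = 48.
Best is Rigel, Vega, Sirius, and Arcturus with total return 55.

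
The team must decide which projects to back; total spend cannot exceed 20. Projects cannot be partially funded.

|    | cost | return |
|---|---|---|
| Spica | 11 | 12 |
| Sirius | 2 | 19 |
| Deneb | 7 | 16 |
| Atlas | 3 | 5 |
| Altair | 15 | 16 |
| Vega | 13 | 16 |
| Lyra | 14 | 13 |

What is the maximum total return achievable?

47

Take Spica, Sirius, and Deneb: cost 11 + 2 + 7 = 20 ≤ 20, return 12 + 19 + 16 = 47.
No other feasible combination does better.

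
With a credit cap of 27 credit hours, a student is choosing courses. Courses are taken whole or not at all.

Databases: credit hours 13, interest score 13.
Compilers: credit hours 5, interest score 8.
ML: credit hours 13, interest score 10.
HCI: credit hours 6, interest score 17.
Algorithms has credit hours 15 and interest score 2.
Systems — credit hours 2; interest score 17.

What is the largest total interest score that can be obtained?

55

Allowing fractional choices, the relaxed optimum would be about 55.8, but courses are indivisible.
Databases + Compilers + HCI + Systems: credit hours 13 + 5 + 6 + 2 = 26 ≤ 27, interest score 13 + 8 + 17 + 17 = 55.
Compilers + ML + HCI + Systems: credit hours 5 + 13 + 6 + 2 = 26 ≤ 27, interest score 8 + 10 + 17 + 17 = 52.
Databases + HCI + Systems: credit hours 13 + 6 + 2 = 21 ≤ 27, interest score 13 + 17 + 17 = 47.
Best is Databases, Compilers, HCI, and Systems with total interest score 55.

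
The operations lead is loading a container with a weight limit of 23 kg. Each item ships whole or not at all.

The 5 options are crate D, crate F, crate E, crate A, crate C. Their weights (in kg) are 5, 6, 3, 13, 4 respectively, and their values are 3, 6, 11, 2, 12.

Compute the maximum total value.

Allowing fractional choices, the relaxed optimum would be about 32.8, but items are indivisible.
crate D + crate F + crate E + crate C: weight 5 + 6 + 3 + 4 = 18 ≤ 23, value 3 + 6 + 11 + 12 = 32.
crate F + crate E + crate C: weight 6 + 3 + 4 = 13 ≤ 23, value 6 + 11 + 12 = 29.
Best is crate D, crate F, crate E, and crate C with total value 32.

32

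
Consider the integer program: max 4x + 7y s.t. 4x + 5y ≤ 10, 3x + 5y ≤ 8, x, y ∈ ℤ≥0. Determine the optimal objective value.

(x,y)=(1,1) is feasible, giving 11.
(x,y)=(2,0) is feasible, giving 8.
(x,y)=(0,1) is feasible, giving 7.
Maximum is 11 at (x,y)=(1,1).

11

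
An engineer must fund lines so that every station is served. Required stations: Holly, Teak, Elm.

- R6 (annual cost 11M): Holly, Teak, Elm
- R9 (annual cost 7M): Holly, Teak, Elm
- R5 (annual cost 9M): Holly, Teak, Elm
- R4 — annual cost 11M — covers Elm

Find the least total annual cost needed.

7

This is a weighted set-cover instance.
R9 alone covers Holly, Teak, Elm — every station.
Total annual cost: 7.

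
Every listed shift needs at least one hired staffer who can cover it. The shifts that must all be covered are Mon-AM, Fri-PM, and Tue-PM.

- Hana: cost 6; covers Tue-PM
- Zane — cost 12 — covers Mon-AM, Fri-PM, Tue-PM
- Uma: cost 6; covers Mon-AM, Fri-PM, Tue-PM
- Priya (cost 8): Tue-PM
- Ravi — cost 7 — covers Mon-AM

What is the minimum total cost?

Uma alone covers Mon-AM, Fri-PM, Tue-PM — every shift.
Total cost: 6.
No cover costs less than 6.

6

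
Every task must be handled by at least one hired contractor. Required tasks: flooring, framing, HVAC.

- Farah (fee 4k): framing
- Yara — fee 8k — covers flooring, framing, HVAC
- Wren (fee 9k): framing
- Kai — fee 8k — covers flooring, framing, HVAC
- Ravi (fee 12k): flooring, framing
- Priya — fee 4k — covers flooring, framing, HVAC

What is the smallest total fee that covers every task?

4

This is a weighted set-cover instance.
Priya alone covers flooring, framing, HVAC — every task.
Total fee: 4.
No cover costs less than 4.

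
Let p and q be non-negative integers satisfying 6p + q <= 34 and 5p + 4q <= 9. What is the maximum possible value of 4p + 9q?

18

The continuous relaxation peaks at (0, 2.25) with value 20.25; rounding to a feasible lattice point costs some objective.
(p,q)=(0,2): 6·0+1·2=2≤34, 5·0+4·2=8≤9, objective 18.
(p,q)=(1,1): 6·1+1·1=7≤34, 5·1+4·1=9≤9, objective 13.
(p,q)=(0,1): 6·0+1·1=1≤34, 5·0+4·1=4≤9, objective 9.
No feasible integer point exceeds 18.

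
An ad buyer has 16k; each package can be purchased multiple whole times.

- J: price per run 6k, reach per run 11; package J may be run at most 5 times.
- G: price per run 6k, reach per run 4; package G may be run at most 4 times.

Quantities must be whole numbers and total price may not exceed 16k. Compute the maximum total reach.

22

This is a bounded integer knapsack.
Take 2×J: price 12 ≤ 16, reach 2·11 = 22.
No other integer combination yields more.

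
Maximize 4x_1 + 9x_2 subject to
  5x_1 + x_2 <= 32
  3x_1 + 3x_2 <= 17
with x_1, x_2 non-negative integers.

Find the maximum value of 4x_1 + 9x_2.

The continuous relaxation peaks at (0, 5.67) with value 51.00; rounding to a feasible lattice point costs some objective.
(x_1,x_2)=(0,5): 5·0+1·5=5≤32, 3·0+3·5=15≤17, objective 45.
(x_1,x_2)=(1,4): 5·1+1·4=9≤32, 3·1+3·4=15≤17, objective 40.
(x_1,x_2)=(0,4): 5·0+1·4=4≤32, 3·0+3·4=12≤17, objective 36.
Maximum is 45 at (x_1,x_2)=(0,5).

45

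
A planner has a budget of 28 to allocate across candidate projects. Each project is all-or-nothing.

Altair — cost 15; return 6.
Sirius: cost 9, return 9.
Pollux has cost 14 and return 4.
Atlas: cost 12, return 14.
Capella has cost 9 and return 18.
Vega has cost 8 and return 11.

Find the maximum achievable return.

38

Take Sirius, Capella, and Vega: cost 9 + 9 + 8 = 26 ≤ 28, return 9 + 18 + 11 = 38.
No other feasible combination does better.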